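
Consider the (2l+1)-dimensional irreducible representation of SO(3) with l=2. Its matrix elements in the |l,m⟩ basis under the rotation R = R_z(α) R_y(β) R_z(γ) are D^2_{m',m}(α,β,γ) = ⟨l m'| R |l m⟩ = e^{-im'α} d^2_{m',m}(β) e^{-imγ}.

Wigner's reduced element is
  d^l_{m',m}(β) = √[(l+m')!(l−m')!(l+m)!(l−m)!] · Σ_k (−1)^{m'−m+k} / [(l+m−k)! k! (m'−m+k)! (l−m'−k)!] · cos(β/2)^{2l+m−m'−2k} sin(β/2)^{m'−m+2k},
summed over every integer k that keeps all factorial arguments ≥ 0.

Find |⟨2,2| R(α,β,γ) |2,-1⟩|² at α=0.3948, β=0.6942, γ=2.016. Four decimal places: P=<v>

P=0.0055

Split into d^2_{2,-1}(β=0.6942) × two z-phases.
Half-angle: c=0.940363, s=0.340172. N=√(24·1·1·6)=12.000000
k: max(0,(-1)−(2))=0 … min(2+(-1),2−(2))=0
  k=0: (−1)^3·12.0000/(6)·0.9404^1·0.3402^3 = -0.074032
d^2_{2,-1}(0.6942) = -0.074032
|D^2_{2,-1}|² = |d^2_{2,-1}(β)|² = (-0.074032)² = 0.005481 (the z-rotation phases have unit modulus)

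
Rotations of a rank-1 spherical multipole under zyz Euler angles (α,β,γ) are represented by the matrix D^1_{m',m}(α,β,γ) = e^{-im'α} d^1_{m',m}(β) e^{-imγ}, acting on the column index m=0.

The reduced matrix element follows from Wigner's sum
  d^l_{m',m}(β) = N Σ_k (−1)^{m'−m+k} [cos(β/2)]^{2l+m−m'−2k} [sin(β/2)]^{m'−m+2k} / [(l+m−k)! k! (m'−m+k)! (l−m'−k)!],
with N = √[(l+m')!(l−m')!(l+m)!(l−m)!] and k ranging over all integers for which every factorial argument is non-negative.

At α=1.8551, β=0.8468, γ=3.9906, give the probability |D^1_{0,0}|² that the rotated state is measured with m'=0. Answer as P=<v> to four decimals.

P=0.4388

D^1_{0,0}(1.8551,0.8468,3.9906) = e^{-i·0·1.8551}·d^1_{0,0}(0.8468)·e^{-i·0·3.9906}. Compute d first:
With c≡cos(β/2)=0.911697 and s≡sin(β/2)=0.410863, N=[1·1·1·1]^{1/2}=1.000000
k∈{0,1} keeps every argument non-negative
  k=0: (−1)^0·1.0000/(1)·0.9117^2·0.4109^0 = +0.831192
  k=1: (−1)^1·1.0000/(1)·0.9117^0·0.4109^2 = -0.168808
d^1_{0,0}(0.8468) = +0.831192 -0.168808 = +0.662384
|D^1_{0,0}|² = |d^1_{0,0}(β)|² = (+0.662384)² = 0.438752 (the z-rotation phases have unit modulus)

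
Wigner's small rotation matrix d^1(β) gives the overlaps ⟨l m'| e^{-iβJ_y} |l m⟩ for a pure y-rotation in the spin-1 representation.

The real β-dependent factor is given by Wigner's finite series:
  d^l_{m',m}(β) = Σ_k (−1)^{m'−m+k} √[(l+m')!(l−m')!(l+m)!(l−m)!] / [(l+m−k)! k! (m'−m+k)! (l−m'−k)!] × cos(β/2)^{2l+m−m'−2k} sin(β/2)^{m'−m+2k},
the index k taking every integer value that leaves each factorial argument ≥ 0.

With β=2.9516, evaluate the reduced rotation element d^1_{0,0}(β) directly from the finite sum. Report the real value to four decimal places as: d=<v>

d=-0.9820

d^1_{0,0}(β=2.9516) via Wigner's sum:
c=cos(2.9516/2)=0.094854, s=sin(2.9516/2)=0.995491; N=√[1·1·1·1]=1.000000
The bounds max(0,m−m')=0 and min(l+m,l−m')=1 give 2 terms
  k=0: (−1)^0·1.0000/(1)·0.0949^2·0.9955^0 = +0.008997
  k=1: (−1)^1·1.0000/(1)·0.0949^0·0.9955^2 = -0.991003
d^1_{0,0}(2.9516) = +0.008997 -0.991003 = -0.982006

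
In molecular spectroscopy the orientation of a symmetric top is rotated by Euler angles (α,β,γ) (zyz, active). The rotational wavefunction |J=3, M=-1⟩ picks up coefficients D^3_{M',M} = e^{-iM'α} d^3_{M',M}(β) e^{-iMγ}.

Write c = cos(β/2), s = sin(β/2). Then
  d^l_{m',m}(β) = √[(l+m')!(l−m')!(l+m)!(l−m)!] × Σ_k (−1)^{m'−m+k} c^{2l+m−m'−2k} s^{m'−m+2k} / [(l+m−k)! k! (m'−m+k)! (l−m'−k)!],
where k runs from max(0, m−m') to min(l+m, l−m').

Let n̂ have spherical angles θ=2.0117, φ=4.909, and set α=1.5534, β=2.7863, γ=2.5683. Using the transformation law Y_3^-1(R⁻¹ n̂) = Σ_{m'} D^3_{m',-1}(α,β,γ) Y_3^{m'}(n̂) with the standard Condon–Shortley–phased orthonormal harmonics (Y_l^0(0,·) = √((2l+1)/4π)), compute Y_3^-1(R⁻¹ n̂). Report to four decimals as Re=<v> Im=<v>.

Need the full column D^3_{m',-1} for m'=−3..3 at α=1.5534, β=2.7863, γ=2.5683.
cos(β/2)=0.176713, sin(β/2)=0.984262
d^3_{-3,-1}: single k=2 term ⇒ +0.003659;  D = +0.002142+0.002966i
d^3_{-2,-1}: k∈[1..2] ⇒ +0.000536 -0.033279 = -0.032743;  D = -0.026873+0.018706i
d^3_{-1,-1}: k∈[0..2] ⇒ +0.000030 -0.007558 +0.175847 = +0.168319;  D = -0.093743-0.139799i
d^3_{0,-1}: k∈[0..2] ⇒ -0.000588 +0.054683 -0.565476 = -0.511381;  D = +0.429621-0.277374i
d^3_{1,-1}: k∈[0..2] ⇒ +0.005668 -0.234462 +0.909212 = +0.680418;  D = +0.359060+0.577966i
d^3_{2,-1}: k∈[0..1] ⇒ -0.033279 +0.516207 = +0.482928;  D = +0.414583-0.247669i
d^3_{3,-1}: single k=0 term ⇒ +0.113508;  D = -0.056509-0.098443i
Y_3^{m'}(θ=2.0117,φ=4.909) and Σ D·Y over m':
  (+0.0021+0.0030i)·(-0.1717-0.2565i)  (-0.0269+0.0187i)·(+0.3295-0.1367i)  (-0.0937-0.1398i)·(-0.0051-0.0256i)  (+0.4296-0.2774i)·(+0.3327+0.0000i)  (+0.3591+0.5780i)·(+0.0051-0.0256i)  (+0.4146-0.2477i)·(+0.3295+0.1367i)  (-0.0565-0.0984i)·(+0.1717-0.2565i)
Y_3^-1(R⁻¹ n̂) = +0.286093-0.113997i

Re=0.2861 Im=-0.1140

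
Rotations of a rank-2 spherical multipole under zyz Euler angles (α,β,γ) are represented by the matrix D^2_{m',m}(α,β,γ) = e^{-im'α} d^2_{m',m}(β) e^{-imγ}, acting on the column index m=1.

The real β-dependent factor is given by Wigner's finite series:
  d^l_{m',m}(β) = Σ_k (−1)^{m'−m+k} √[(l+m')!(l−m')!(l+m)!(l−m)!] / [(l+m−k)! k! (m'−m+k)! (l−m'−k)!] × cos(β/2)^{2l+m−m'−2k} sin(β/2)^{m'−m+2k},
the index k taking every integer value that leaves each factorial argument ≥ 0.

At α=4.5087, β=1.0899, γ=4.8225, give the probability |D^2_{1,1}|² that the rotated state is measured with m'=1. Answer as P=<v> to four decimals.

P=0.0030

D^2_{1,1}(4.5087,1.0899,4.8225) = e^{-i·1·4.5087}·d^2_{1,1}(1.0899)·e^{-i·1·4.8225}. Compute d first:
c=cos(1.0899/2)=0.855153, s=sin(1.0899/2)=0.518375; N=√[6·1·6·1]=6.000000
k: max(0,(1)−(1))=0 … min(2+(1),2−(1))=1
  k=0: (−1)^0·6.0000/(6)·0.8552^4·0.5184^0 = +0.534781
  k=1: (−1)^1·6.0000/(2)·0.8552^2·0.5184^2 = -0.589519
d^2_{1,1}(1.0899) = +0.534781 -0.589519 = -0.054738
|D^2_{1,1}|² = |d^2_{1,1}(β)|² = (-0.054738)² = 0.002996 (the z-rotation phases have unit modulus)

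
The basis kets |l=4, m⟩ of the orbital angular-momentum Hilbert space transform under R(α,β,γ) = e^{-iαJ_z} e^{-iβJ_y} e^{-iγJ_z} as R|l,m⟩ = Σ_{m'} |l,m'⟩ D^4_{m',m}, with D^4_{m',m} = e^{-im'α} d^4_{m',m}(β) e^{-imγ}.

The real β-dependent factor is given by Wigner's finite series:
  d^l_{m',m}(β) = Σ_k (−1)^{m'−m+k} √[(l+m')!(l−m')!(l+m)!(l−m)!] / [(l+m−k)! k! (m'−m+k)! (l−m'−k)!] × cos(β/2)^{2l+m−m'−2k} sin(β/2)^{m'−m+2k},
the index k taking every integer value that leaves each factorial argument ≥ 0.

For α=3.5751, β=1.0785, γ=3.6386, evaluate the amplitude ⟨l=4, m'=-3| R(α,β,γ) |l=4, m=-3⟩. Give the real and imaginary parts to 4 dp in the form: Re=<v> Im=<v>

D^4_{-3,-3}(3.5751,1.0785,3.6386) = e^{-i·-3·3.5751}·d^4_{-3,-3}(1.0785)·e^{-i·-3·3.6386}. Compute d first:
c=cos(1.0785/2)=0.858094, s=sin(1.0785/2)=0.513493; N=√[1·5040·1·5040]=5040.000000
The bounds max(0,m−m')=0 and min(l+m,l−m')=1 give 2 terms
  k=0: (−1)^0·5040.0000/(5040)·0.8581^8·0.5135^0 = +0.293954
  k=1: (−1)^1·5040.0000/(720)·0.8581^6·0.5135^2 = -0.736844
d^4_{-3,-3}(1.0785) = +0.293954 -0.736844 = -0.442890
D = (-0.266996-0.963698i)·(-0.442890)·(-0.079690-0.996820i) = +0.416032-0.151886i

Re=0.4160 Im=-0.1519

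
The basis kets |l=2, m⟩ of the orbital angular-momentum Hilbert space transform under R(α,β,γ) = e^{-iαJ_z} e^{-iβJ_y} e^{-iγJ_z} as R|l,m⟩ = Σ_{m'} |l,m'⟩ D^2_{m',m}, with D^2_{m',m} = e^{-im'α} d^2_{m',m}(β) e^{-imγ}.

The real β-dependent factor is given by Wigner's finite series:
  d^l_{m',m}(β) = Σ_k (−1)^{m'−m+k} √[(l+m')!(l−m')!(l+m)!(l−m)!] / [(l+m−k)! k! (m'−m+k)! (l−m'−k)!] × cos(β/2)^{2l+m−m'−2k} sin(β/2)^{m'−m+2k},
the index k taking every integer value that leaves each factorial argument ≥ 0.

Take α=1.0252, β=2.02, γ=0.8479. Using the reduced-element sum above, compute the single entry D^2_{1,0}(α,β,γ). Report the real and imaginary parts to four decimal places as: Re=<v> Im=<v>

First d^2_{1,0}(β=2.02), then the phase factors e^{-i(1)α} and e^{-i(0)γ}:
c=cos(2.02/2)=0.531861, s=sin(2.02/2)=0.846832; N=√[6·1·2·2]=4.898979
k: max(0,(0)−(1))=0 … min(2+(0),2−(1))=1
  k=0: (−1)^1·4.8990/(2)·0.5319^3·0.8468^1 = -0.312080
  k=1: (−1)^2·4.8990/(2)·0.5319^1·0.8468^3 = +0.791161
d^2_{1,0}(2.02) = -0.312080 +0.791161 = +0.479081
Attach z-rotation phases: D = e^{-i(1)(1.0252)}·(+0.479081)·e^{-i(0)(0.8479)} = +0.248608-0.409527i

Re=0.2486 Im=-0.4095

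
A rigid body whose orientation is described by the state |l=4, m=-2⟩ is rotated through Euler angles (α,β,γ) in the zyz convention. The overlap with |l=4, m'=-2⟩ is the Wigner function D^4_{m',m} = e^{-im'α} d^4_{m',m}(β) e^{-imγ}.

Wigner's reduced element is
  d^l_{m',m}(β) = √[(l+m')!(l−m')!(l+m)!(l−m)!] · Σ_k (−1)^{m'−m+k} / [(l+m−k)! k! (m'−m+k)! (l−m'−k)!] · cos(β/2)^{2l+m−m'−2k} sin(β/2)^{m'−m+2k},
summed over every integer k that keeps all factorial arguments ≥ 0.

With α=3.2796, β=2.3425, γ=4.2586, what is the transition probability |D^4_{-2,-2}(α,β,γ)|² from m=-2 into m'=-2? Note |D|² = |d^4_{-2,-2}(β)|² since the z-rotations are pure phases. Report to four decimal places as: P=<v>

Split into d^4_{-2,-2}(β=2.3425) × two z-phases.
With c≡cos(β/2)=0.389000 and s≡sin(β/2)=0.921238, N=[2·720·2·720]^{1/2}=1440.000000
k: max(0,(-2)−(-2))=0 … min(4+(-2),4−(-2))=2
  k=0: (−1)^0·1440.0000/(1440)·0.3890^8·0.9212^0 = +0.000524
  k=1: (−1)^1·1440.0000/(120)·0.3890^6·0.9212^2 = -0.035288
  k=2: (−1)^2·1440.0000/(96)·0.3890^4·0.9212^4 = +0.247388
d^4_{-2,-2}(2.3425) = +0.000524 -0.035288 +0.247388 = +0.212624
|D^4_{-2,-2}|² = |d^4_{-2,-2}(β)|² = (+0.212624)² = 0.045209 (the z-rotation phases have unit modulus)

P=0.0452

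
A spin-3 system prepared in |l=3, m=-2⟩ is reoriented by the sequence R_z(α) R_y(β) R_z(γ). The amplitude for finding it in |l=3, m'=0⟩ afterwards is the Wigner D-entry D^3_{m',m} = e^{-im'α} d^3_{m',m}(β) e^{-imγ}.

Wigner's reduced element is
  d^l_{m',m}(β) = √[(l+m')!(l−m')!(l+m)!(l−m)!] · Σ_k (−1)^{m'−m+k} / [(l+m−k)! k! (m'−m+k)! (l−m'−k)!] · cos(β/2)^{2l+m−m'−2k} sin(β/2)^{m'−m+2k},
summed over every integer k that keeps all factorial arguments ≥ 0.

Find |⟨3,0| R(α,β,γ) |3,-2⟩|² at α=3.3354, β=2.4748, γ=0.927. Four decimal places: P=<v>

P=0.1694

Split into d^3_{0,-2}(β=2.4748) × two z-phases.
c=cos(2.4748/2)=0.327254, s=sin(2.4748/2)=0.944936; N=√[6·6·1·120]=65.726707
The bounds max(0,m−m')=0 and min(l+m,l−m')=1 give 2 terms
  k=0: (−1)^2·65.7267/(12)·0.3273^4·0.9449^2 = +0.056093
  k=1: (−1)^3·65.7267/(12)·0.3273^2·0.9449^4 = -0.467672
d^3_{0,-2}(2.4748) = +0.056093 -0.467672 = -0.411579
|D^3_{0,-2}|² = |d^3_{0,-2}(β)|² = (-0.411579)² = 0.169397 (the z-rotation phases have unit modulus)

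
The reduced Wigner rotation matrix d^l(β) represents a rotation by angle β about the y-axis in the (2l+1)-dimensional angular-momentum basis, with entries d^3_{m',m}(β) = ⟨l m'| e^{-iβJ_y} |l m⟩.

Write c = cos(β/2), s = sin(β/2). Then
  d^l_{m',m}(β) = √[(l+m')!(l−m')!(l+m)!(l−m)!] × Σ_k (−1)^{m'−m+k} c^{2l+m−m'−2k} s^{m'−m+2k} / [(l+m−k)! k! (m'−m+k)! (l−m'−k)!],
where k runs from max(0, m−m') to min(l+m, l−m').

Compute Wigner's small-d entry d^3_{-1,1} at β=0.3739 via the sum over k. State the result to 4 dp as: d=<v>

d^3_{-1,1}(β=0.3739) via Wigner's sum:
c=cos(0.3739/2)=0.982576, s=sin(0.3739/2)=0.185863; N=√[2·24·24·2]=48.000000
Admissible k: 2..4 (factorial args all ≥0)
  k=2: (−1)^0·48.0000/(8)·0.9826^4·0.1859^2 = +0.193197
  k=3: (−1)^1·48.0000/(6)·0.9826^2·0.1859^4 = -0.009217
  k=4: (−1)^2·48.0000/(48)·0.9826^0·0.1859^6 = +0.000041
d^3_{-1,1}(0.3739) = +0.193197 -0.009217 +0.000041 = +0.184021

d=0.1840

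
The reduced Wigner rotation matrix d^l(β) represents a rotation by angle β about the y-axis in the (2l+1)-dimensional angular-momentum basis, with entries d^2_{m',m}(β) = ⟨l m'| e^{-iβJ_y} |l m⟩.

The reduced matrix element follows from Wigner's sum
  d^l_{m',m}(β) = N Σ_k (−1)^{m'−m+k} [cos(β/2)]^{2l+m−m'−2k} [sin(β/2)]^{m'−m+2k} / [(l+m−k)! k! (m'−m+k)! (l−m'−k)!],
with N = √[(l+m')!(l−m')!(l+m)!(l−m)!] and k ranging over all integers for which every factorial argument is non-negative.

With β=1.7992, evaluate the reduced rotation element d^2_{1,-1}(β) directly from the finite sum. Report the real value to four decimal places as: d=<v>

d=0.3355

d^2_{1,-1}(β=1.7992) via Wigner's sum:
With c≡cos(β/2)=0.621923 and s≡sin(β/2)=0.783078, N=[6·1·1·6]^{1/2}=6.000000
Admissible k: 0..1 (factorial args all ≥0)
  k=0: (−1)^2·6.0000/(2)·0.6219^2·0.7831^2 = +0.711549
  k=1: (−1)^3·6.0000/(6)·0.6219^0·0.7831^4 = -0.376028
d^2_{1,-1}(1.7992) = +0.711549 -0.376028 = +0.335521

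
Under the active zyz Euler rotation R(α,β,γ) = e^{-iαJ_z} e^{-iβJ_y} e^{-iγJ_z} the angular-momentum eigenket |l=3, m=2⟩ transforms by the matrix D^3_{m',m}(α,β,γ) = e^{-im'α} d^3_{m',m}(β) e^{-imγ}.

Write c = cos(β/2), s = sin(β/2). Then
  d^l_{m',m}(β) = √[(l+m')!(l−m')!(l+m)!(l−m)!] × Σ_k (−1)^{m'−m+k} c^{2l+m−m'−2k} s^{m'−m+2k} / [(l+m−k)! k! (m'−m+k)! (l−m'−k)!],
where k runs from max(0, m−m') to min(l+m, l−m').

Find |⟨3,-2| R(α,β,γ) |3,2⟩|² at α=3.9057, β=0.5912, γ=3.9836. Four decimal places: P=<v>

Split into d^3_{-2,2}(β=0.5912) × two z-phases.
c=cos(0.5912/2)=0.956628, s=sin(0.5912/2)=0.291314; N=√[1·120·120·1]=120.000000
Admissible k: 4..5 (factorial args all ≥0)
  k=4: (−1)^0·120.0000/(24)·0.9566^2·0.2913^4 = +0.032953
  k=5: (−1)^1·120.0000/(120)·0.9566^0·0.2913^6 = -0.000611
d^3_{-2,2}(0.5912) = +0.032953 -0.000611 = +0.032342
|D^3_{-2,2}|² = |d^3_{-2,2}(β)|² = (+0.032342)² = 0.001046 (the z-rotation phases have unit modulus)

P=0.0010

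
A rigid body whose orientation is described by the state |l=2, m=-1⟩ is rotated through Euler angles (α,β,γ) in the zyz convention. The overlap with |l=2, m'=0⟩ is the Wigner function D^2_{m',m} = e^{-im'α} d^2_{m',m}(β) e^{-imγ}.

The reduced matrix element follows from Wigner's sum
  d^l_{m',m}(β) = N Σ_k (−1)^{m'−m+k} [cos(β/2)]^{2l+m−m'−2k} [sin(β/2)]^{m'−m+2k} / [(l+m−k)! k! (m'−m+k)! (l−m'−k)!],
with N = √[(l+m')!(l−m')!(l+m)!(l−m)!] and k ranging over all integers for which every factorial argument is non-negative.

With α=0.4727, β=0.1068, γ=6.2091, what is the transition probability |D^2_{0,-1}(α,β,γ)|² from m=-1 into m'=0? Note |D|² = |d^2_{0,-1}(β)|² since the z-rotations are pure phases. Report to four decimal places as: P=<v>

First d^2_{0,-1}(β=0.1068), then the phase factors e^{-i(0)α} and e^{-i(-1)γ}:
With c≡cos(β/2)=0.998575 and s≡sin(β/2)=0.053375, N=[2·2·1·6]^{1/2}=4.898979
Admissible k: 0..1 (factorial args all ≥0)
  k=0: (−1)^1·4.8990/(2)·0.9986^3·0.0534^1 = -0.130182
  k=1: (−1)^2·4.8990/(2)·0.9986^1·0.0534^3 = +0.000372
d^2_{0,-1}(0.1068) = -0.130182 +0.000372 = -0.129810
|D^2_{0,-1}|² = |d^2_{0,-1}(β)|² = (-0.129810)² = 0.016851 (the z-rotation phases have unit modulus)

P=0.0169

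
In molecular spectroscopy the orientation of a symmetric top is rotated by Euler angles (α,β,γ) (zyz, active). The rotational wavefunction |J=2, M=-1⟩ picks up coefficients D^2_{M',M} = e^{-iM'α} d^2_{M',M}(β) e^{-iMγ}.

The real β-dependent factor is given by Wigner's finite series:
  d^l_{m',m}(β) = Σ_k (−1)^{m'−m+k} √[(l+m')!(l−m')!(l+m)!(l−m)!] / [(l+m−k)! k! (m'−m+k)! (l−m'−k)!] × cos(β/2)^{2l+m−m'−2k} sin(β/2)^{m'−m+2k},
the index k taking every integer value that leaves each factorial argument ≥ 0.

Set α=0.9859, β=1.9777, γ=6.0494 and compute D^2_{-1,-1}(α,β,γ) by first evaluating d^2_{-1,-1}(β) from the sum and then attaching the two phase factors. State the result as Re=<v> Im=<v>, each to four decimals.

D^2_{-1,-1}(0.9859,1.9777,6.0494) = e^{-i·-1·0.9859}·d^2_{-1,-1}(1.9777)·e^{-i·-1·6.0494}. Compute d first:
c=cos(1.9777/2)=0.549651, s=sin(1.9777/2)=0.835394; N=√[1·6·1·6]=6.000000
The bounds max(0,m−m')=0 and min(l+m,l−m')=1 give 2 terms
  k=0: (−1)^0·6.0000/(6)·0.5497^4·0.8354^0 = +0.091274
  k=1: (−1)^1·6.0000/(2)·0.5497^2·0.8354^2 = -0.632526
d^2_{-1,-1}(1.9777) = +0.091274 -0.632526 = -0.541252
Attach z-rotation phases: D = e^{-i(-1)(0.9859)}·(-0.541252)·e^{-i(-1)(6.0494)} = -0.395247-0.369775i

Re=-0.3952 Im=-0.3698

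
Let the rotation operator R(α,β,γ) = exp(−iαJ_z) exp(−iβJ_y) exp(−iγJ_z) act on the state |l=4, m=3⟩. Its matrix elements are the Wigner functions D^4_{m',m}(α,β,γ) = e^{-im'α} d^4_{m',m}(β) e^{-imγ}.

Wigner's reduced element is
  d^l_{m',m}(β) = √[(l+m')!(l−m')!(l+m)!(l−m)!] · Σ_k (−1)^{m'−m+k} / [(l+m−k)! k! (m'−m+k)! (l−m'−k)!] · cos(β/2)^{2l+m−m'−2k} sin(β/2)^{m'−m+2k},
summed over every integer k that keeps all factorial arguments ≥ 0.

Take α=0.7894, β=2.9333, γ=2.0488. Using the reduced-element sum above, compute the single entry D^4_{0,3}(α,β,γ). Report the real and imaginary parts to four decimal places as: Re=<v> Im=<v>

First d^4_{0,3}(β=2.9333), then the phase factors e^{-i(0)α} and e^{-i(3)γ}:
Half-angle: c=0.103958, s=0.994582. N=√(24·24·5040·1)=1703.830978
The bounds max(0,m−m')=3 and min(l+m,l−m')=4 give 2 terms
  k=3: (−1)^0·1703.8310/(144)·0.1040^5·0.9946^3 = +0.000141
  k=4: (−1)^1·1703.8310/(144)·0.1040^3·0.9946^5 = -0.012937
d^4_{0,3}(2.9333) = +0.000141 -0.012937 = -0.012796
D = (+1.000000+0.000000i)·(-0.012796)·(+0.990659+0.136359i) = -0.012676-0.001745i

Re=-0.0127 Im=-0.0017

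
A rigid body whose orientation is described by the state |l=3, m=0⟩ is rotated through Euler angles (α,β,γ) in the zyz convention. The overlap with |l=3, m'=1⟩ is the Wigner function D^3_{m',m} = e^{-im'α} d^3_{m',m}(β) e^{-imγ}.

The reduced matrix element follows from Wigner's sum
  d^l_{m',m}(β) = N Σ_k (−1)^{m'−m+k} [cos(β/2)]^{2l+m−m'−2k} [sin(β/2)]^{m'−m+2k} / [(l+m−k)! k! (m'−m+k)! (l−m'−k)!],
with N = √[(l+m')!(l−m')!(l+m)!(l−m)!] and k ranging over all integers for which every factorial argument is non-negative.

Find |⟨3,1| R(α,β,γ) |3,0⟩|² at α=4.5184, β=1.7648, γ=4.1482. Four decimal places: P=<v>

P=0.1197

Split into d^3_{1,0}(β=1.7648) × two z-phases.
Half-angle: c=0.635300, s=0.772266. N=√(24·2·6·6)=41.569219
The bounds max(0,m−m')=0 and min(l+m,l−m')=2 give 3 terms
  k=0: (−1)^1·41.5692/(12)·0.6353^5·0.7723^1 = -0.276854
  k=1: (−1)^2·41.5692/(4)·0.6353^3·0.7723^3 = +1.227292
  k=2: (−1)^3·41.5692/(12)·0.6353^1·0.7723^5 = -0.604510
d^3_{1,0}(1.7648) = -0.276854 +1.227292 -0.604510 = +0.345929
|D^3_{1,0}|² = |d^3_{1,0}(β)|² = (+0.345929)² = 0.119667 (the z-rotation phases have unit modulus)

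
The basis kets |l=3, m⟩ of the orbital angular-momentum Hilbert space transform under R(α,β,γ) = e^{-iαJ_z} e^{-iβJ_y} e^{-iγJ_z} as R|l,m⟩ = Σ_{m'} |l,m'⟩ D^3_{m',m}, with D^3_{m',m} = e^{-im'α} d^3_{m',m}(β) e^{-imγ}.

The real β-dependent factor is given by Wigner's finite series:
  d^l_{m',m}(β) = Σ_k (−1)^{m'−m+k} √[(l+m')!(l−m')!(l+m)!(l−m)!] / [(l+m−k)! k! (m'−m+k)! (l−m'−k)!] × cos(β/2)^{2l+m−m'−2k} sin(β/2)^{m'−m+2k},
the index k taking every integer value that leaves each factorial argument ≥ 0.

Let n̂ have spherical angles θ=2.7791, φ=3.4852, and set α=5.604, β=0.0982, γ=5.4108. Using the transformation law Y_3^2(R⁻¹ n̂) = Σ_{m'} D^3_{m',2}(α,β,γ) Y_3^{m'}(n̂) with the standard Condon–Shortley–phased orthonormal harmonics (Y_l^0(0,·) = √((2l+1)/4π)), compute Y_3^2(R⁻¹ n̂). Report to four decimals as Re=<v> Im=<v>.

Re=0.0393 Im=0.0887

Need the full column D^3_{m',2} for m'=−3..3 at α=5.604, β=0.0982, γ=5.4108.
cos(β/2)=0.998795, sin(β/2)=0.049080
d^3_{-3,2}: single k=5 term ⇒ +0.000001;  D = +0.000001-0.000000i
d^3_{-2,2}: k∈[4..5] ⇒ +0.000029 -0.000000 = +0.000029;  D = +0.000027+0.000011i
d^3_{-1,2}: k∈[3..4] ⇒ +0.000745 -0.000001 = +0.000744;  D = +0.000360+0.000651i
d^3_{0,2}: k∈[2..3] ⇒ +0.013130 -0.000032 = +0.013099;  D = -0.002267+0.012901i
d^3_{1,2}: k∈[1..2] ⇒ +0.154272 -0.000745 = +0.153527;  D = -0.115662+0.100961i
d^3_{2,2}: k∈[0..1] ⇒ +0.992791 -0.011986 = +0.980804;  D = -0.980079+0.037704i
d^3_{3,2}: single k=0 term ⇒ -0.119499;  D = +0.095797+0.071435i
Y_3^{m'}(θ=2.7791,φ=3.4852) and Σ D·Y over m':
  (+0.0000-0.0000i)·(-0.0096+0.0160i)  (+0.0000+0.0000i)·(-0.0929+0.0762i)  (+0.0004+0.0007i)·(-0.3638+0.1302i)  (-0.0023+0.0129i)·(-0.4785+0.0000i)  (-0.1157+0.1010i)·(+0.3638+0.1302i)  (-0.9801+0.0377i)·(-0.0929-0.0762i)  (+0.0958+0.0714i)·(+0.0096+0.0160i)
Y_3^2(R⁻¹ n̂) = +0.039336+0.088729i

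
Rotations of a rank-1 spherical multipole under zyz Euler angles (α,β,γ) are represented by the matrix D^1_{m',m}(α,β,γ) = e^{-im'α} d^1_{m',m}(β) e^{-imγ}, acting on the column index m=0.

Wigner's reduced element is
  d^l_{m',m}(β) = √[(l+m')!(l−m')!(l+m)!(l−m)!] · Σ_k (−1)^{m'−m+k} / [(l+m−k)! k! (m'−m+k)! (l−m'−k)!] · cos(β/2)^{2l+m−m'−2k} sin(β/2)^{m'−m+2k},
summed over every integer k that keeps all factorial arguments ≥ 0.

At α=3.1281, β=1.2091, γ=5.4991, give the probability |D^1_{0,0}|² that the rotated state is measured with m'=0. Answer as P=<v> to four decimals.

First d^1_{0,0}(β=1.2091), then the phase factors e^{-i(0)α} and e^{-i(0)γ}:
c=cos(1.2091/2)=0.822758, s=sin(1.2091/2)=0.568392; N=√[1·1·1·1]=1.000000
The bounds max(0,m−m')=0 and min(l+m,l−m')=1 give 2 terms
  k=0: (−1)^0·1.0000/(1)·0.8228^2·0.5684^0 = +0.676931
  k=1: (−1)^1·1.0000/(1)·0.8228^0·0.5684^2 = -0.323069
d^1_{0,0}(1.2091) = +0.676931 -0.323069 = +0.353861
|D^1_{0,0}|² = |d^1_{0,0}(β)|² = (+0.353861)² = 0.125218 (the z-rotation phases have unit modulus)

P=0.1252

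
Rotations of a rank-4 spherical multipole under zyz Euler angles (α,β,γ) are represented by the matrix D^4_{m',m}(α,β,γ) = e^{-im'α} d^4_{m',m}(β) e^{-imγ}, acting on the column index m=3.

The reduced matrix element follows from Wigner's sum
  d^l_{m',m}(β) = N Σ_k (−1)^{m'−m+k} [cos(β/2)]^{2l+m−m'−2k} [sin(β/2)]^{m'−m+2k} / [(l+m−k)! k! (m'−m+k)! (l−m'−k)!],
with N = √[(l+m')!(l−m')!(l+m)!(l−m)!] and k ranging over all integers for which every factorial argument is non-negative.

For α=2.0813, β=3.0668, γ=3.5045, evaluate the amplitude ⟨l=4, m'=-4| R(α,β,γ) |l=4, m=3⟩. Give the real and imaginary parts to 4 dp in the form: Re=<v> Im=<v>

Re=-0.0609 Im=-0.0858

First d^4_{-4,3}(β=3.0668), then the phase factors e^{-i(-4)α} and e^{-i(3)γ}:
With c≡cos(β/2)=0.037388 and s≡sin(β/2)=0.999301, N=[1·40320·5040·1]^{1/2}=14255.272709
The bounds max(0,m−m')=7 and min(l+m,l−m')=7 give 1 term
  k=7: (−1)^0·14255.2727/(5040)·0.0374^1·0.9993^7 = +0.105232
d^4_{-4,3}(3.0668) = +0.105232
Phases: e^{-i·(-4)·2.0813}=-0.453972+0.891016i, e^{-i·(3)·3.5045}=-0.463618+0.886035i ⇒ D=-0.060929-0.085798i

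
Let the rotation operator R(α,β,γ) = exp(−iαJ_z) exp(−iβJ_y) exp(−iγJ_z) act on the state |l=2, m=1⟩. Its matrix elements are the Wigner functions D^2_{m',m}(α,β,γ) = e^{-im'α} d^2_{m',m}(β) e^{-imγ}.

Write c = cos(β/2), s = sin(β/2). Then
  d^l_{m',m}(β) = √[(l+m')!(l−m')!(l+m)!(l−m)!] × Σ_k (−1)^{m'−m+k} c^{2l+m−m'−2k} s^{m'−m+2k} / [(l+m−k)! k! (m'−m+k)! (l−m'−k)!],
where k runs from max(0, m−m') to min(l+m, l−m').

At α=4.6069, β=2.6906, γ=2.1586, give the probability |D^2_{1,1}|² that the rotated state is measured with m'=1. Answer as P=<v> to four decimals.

First d^2_{1,1}(β=2.6906), then the phase factors e^{-i(1)α} and e^{-i(1)γ}:
Half-angle: c=0.223590, s=0.974683. N=√(6·1·6·1)=6.000000
k: max(0,(1)−(1))=0 … min(2+(1),2−(1))=1
  k=0: (−1)^0·6.0000/(6)·0.2236^4·0.9747^0 = +0.002499
  k=1: (−1)^1·6.0000/(2)·0.2236^2·0.9747^2 = -0.142480
d^2_{1,1}(2.6906) = +0.002499 -0.142480 = -0.139981
|D^2_{1,1}|² = |d^2_{1,1}(β)|² = (-0.139981)² = 0.019595 (the z-rotation phases have unit modulus)

P=0.0196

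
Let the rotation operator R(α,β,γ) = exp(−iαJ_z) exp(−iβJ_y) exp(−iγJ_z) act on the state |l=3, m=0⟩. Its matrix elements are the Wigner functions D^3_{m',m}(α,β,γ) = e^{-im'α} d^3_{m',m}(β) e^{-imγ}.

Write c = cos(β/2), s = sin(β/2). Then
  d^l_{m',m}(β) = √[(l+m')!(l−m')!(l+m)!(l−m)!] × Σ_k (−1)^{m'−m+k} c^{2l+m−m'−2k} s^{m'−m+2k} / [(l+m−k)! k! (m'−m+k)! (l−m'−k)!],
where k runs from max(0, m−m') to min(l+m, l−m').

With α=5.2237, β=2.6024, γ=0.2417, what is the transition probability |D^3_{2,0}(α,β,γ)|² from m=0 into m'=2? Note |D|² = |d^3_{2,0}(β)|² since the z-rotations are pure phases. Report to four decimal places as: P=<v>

D^3_{2,0}(5.2237,2.6024,0.2417) = e^{-i·2·5.2237}·d^3_{2,0}(2.6024)·e^{-i·0·0.2417}. Compute d first:
Half-angle: c=0.266342, s=0.963878. N=√(120·1·6·6)=65.726707
k: max(0,(0)−(2))=0 … min(3+(0),3−(2))=1
  k=0: (−1)^2·65.7267/(12)·0.2663^4·0.9639^2 = +0.025607
  k=1: (−1)^3·65.7267/(12)·0.2663^2·0.9639^4 = -0.335375
d^3_{2,0}(2.6024) = +0.025607 -0.335375 = -0.309767
|D^3_{2,0}|² = |d^3_{2,0}(β)|² = (-0.309767)² = 0.095956 (the z-rotation phases have unit modulus)

P=0.0960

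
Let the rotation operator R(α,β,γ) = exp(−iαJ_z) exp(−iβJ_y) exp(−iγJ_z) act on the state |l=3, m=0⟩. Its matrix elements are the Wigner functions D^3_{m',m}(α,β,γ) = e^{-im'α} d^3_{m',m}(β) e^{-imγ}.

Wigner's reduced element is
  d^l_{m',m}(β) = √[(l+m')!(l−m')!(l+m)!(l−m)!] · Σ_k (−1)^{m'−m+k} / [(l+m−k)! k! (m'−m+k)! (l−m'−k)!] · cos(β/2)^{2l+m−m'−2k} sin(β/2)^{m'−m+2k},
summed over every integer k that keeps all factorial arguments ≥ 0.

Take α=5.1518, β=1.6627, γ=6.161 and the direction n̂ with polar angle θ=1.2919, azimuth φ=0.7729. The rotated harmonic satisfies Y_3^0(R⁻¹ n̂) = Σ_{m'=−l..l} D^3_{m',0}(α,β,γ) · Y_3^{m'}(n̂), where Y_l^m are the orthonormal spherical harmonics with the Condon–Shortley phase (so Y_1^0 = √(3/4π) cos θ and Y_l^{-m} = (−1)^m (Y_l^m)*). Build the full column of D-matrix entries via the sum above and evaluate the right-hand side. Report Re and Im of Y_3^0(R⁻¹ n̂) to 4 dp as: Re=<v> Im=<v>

Re=0.3067 Im=0.0000

Need the full column D^3_{m',0} for m'=−3..3 at α=5.1518, β=1.6627, γ=6.161.
cos(β/2)=0.673879, sin(β/2)=0.738842
d^3_{-3,0}: single k=3 term ⇒ +0.551969;  D = -0.534458+0.137930i
d^3_{-2,0}: k∈[2..3] ⇒ +0.616582 -0.741191 = -0.124609;  D = +0.079508+0.095947i
d^3_{-1,0}: k∈[1..3] ⇒ +0.355673 -1.282661 +0.513960 = -0.413027;  D = -0.175704+0.373790i
d^3_{0,0}: k∈[0..3] ⇒ +0.093646 -1.013148 +1.217901 -0.162670 = +0.135729;  D = +0.135729+0.000000i
d^3_{1,0}: k∈[0..2] ⇒ -0.355673 +1.282661 -0.513960 = +0.413027;  D = +0.175704+0.373790i
d^3_{2,0}: k∈[0..1] ⇒ +0.616582 -0.741191 = -0.124609;  D = +0.079508-0.095947i
d^3_{3,0}: single k=0 term ⇒ -0.551969;  D = +0.534458+0.137930i
Y_3^{m'}(θ=1.2919,φ=0.7729) and Σ D·Y over m':
  (-0.5345+0.1379i)·(-0.2521-0.2718i)  (+0.0795+0.0959i)·(+0.0065-0.2599i)  (-0.1757+0.3738i)·(-0.1381+0.1347i)  (+0.1357+0.0000i)·(-0.2693+0.0000i)  (+0.1757+0.3738i)·(+0.1381+0.1347i)  (+0.0795-0.0959i)·(+0.0065+0.2599i)  (+0.5345+0.1379i)·(+0.2521-0.2718i)
Y_3^0(R⁻¹ n̂) = +0.306653+0.000000i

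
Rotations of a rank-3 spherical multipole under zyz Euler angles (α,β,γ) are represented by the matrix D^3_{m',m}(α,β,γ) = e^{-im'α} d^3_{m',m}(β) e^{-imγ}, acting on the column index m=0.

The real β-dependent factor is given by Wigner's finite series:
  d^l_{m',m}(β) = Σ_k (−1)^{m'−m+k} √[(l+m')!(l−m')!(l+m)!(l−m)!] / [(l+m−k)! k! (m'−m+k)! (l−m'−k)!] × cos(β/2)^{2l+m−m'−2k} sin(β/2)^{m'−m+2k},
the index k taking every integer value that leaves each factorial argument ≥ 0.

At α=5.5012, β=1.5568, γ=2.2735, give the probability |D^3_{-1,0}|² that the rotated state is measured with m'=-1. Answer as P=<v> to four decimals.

P=0.1871

D^3_{-1,0}(5.5012,1.5568,2.2735) = e^{-i·-1·5.5012}·d^3_{-1,0}(1.5568)·e^{-i·0·2.2735}. Compute d first:
With c≡cos(β/2)=0.712038 and s≡sin(β/2)=0.702141, N=[2·24·6·6]^{1/2}=41.569219
k∈{1,2,3} keeps every argument non-negative
  k=1: (−1)^0·41.5692/(12)·0.7120^5·0.7021^1 = +0.445175
  k=2: (−1)^1·41.5692/(4)·0.7120^3·0.7021^3 = -1.298656
  k=3: (−1)^2·41.5692/(12)·0.7120^1·0.7021^5 = +0.420936
d^3_{-1,0}(1.5568) = +0.445175 -1.298656 +0.420936 = -0.432546
|D^3_{-1,0}|² = |d^3_{-1,0}(β)|² = (-0.432546)² = 0.187096 (the z-rotation phases have unit modulus)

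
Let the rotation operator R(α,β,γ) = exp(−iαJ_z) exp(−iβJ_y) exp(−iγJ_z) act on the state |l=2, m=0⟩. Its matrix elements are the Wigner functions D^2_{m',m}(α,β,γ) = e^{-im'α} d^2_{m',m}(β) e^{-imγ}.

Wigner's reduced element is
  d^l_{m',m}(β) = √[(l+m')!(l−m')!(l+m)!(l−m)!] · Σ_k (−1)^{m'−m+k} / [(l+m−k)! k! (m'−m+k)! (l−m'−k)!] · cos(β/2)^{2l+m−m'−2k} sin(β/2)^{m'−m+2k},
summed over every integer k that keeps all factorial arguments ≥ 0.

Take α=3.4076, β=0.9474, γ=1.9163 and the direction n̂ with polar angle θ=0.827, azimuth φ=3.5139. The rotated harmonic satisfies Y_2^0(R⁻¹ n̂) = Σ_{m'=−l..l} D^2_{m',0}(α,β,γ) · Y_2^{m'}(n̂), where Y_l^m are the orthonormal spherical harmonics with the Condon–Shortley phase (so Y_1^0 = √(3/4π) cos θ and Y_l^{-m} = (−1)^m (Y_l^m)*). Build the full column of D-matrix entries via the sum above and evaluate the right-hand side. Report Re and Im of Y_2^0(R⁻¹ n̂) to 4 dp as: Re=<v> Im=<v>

Need the full column D^2_{m',0} for m'=−2..2 at α=3.4076, β=0.9474, γ=1.9163.
cos(β/2)=0.889887, sin(β/2)=0.456182
d^2_{-2,0}: single k=2 term ⇒ +0.403665;  D = +0.347873+0.204767i
d^2_{-1,0}: k∈[1..2] ⇒ +0.787440 -0.206931 = +0.580510;  D = -0.560092-0.152605i
d^2_{0,0}: k∈[0..2] ⇒ +0.627102 -0.659182 +0.043306 = +0.011227;  D = +0.011227+0.000000i
d^2_{1,0}: k∈[0..1] ⇒ -0.787440 +0.206931 = -0.580510;  D = +0.560092-0.152605i
d^2_{2,0}: single k=0 term ⇒ +0.403665;  D = +0.347873-0.204767i
Y_2^{m'}(θ=0.827,φ=3.5139) and Σ D·Y over m':
  (+0.3479+0.2048i)·(+0.1538-0.1418i)  (-0.5601-0.1526i)·(-0.3586+0.1400i)  (+0.0112+0.0000i)·(+0.1184+0.0000i)  (+0.5601-0.1526i)·(+0.3586+0.1400i)  (+0.3479-0.2048i)·(+0.1538+0.1418i)
Y_2^0(R⁻¹ n̂) = +0.610808+0.000000i

Re=0.6108 Im=0.0000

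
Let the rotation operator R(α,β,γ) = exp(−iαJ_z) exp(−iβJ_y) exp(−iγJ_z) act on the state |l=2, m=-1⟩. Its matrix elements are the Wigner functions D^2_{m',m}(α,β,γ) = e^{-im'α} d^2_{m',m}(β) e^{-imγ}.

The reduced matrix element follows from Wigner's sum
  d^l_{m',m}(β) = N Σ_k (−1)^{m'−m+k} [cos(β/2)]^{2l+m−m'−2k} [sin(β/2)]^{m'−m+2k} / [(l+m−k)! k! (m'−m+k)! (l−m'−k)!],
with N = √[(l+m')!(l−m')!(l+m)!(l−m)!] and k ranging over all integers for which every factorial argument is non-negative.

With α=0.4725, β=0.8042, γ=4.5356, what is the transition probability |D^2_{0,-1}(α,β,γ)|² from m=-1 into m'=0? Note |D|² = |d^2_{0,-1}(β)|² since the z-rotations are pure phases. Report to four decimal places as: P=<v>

P=0.3745

D^2_{0,-1}(0.4725,0.8042,4.5356) = e^{-i·0·0.4725}·d^2_{0,-1}(0.8042)·e^{-i·-1·4.5356}. Compute d first:
Half-angle: c=0.920241, s=0.391352. N=√(2·2·1·6)=4.898979
k: max(0,(-1)−(0))=0 … min(2+(-1),2−(0))=1
  k=0: (−1)^1·4.8990/(2)·0.9202^3·0.3914^1 = -0.747047
  k=1: (−1)^2·4.8990/(2)·0.9202^1·0.3914^3 = +0.135107
d^2_{0,-1}(0.8042) = -0.747047 +0.135107 = -0.611940
|D^2_{0,-1}|² = |d^2_{0,-1}(β)|² = (-0.611940)² = 0.374470 (the z-rotation phases have unit modulus)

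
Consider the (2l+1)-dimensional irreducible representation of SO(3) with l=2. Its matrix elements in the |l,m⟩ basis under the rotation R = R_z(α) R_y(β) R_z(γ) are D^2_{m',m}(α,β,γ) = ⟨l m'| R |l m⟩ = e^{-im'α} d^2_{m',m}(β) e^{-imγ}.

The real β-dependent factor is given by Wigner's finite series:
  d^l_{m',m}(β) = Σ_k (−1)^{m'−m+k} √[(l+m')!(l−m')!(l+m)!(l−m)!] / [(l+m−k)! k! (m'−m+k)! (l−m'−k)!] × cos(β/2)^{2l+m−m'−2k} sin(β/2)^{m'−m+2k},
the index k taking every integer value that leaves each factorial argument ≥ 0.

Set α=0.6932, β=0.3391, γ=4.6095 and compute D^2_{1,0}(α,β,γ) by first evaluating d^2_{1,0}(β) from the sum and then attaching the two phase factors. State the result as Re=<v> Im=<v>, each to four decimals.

Split into d^2_{1,0}(β=0.3391) × two z-phases.
With c≡cos(β/2)=0.985661 and s≡sin(β/2)=0.168739, N=[6·1·2·2]^{1/2}=4.898979
The bounds max(0,m−m')=0 and min(l+m,l−m')=1 give 2 terms
  k=0: (−1)^1·4.8990/(2)·0.9857^3·0.1687^1 = -0.395798
  k=1: (−1)^2·4.8990/(2)·0.9857^1·0.1687^3 = +0.011600
d^2_{1,0}(0.3391) = -0.395798 +0.011600 = -0.384198
Attach z-rotation phases: D = e^{-i(1)(0.6932)}·(-0.384198)·e^{-i(0)(4.6095)} = -0.295527+0.245503i

Re=-0.2955 Im=0.2455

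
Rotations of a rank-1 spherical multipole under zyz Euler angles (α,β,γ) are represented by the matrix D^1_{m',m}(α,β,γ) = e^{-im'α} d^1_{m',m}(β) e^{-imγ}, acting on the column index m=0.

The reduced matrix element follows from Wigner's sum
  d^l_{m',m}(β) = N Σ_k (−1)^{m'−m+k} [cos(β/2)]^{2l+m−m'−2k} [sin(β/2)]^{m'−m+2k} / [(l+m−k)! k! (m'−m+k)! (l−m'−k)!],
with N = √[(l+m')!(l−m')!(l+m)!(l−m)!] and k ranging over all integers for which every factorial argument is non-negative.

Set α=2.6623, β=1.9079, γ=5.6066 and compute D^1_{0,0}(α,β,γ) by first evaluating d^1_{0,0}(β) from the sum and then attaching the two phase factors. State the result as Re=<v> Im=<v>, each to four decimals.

Re=-0.3308 Im=0.0000

Split into d^1_{0,0}(β=1.9079) × two z-phases.
c=cos(1.9079/2)=0.578466, s=sin(1.9079/2)=0.815707; N=√[1·1·1·1]=1.000000
k: max(0,(0)−(0))=0 … min(1+(0),1−(0))=1
  k=0: (−1)^0·1.0000/(1)·0.5785^2·0.8157^0 = +0.334622
  k=1: (−1)^1·1.0000/(1)·0.5785^0·0.8157^2 = -0.665378
d^1_{0,0}(1.9079) = +0.334622 -0.665378 = -0.330755
D = (+1.000000+0.000000i)·(-0.330755)·(+1.000000+0.000000i) = -0.330755+0.000000i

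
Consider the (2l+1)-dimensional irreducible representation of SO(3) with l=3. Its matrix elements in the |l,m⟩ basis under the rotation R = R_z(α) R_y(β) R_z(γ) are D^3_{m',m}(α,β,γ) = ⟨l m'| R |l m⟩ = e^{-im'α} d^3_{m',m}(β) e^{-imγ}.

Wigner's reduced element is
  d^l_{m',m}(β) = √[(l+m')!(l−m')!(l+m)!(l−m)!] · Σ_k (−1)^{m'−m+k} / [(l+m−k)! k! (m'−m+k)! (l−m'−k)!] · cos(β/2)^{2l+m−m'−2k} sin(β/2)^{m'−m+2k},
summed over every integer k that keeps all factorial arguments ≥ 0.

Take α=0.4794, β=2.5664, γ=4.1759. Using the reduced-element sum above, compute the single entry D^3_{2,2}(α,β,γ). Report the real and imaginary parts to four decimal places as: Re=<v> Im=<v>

Re=0.0291 Im=0.0033

Split into d^3_{2,2}(β=2.5664) × two z-phases.
Half-angle: c=0.283648, s=0.958928. N=√(120·1·120·1)=120.000000
k∈{0,1} keeps every argument non-negative
  k=0: (−1)^0·120.0000/(120)·0.2836^6·0.9589^0 = +0.000521
  k=1: (−1)^1·120.0000/(24)·0.2836^4·0.9589^2 = -0.029762
d^3_{2,2}(2.5664) = +0.000521 -0.029762 = -0.029241
D = (+0.574503-0.818503i)·(-0.029241)·(-0.477510-0.878626i) = +0.029051+0.003331i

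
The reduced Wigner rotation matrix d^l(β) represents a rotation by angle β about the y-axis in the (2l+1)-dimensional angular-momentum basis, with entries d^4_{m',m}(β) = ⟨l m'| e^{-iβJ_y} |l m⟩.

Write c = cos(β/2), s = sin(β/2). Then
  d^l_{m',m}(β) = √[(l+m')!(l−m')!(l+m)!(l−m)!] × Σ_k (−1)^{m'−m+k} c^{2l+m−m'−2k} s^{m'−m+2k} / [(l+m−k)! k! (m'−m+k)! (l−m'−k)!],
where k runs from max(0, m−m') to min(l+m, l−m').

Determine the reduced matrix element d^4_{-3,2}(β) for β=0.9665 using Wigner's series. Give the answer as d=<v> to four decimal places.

d=0.1533

d^4_{-3,2}(β=0.9665) via Wigner's sum:
With c≡cos(β/2)=0.885489 and s≡sin(β/2)=0.464659, N=[1·5040·720·2]^{1/2}=2693.993318
k: max(0,(2)−(-3))=5 … min(4+(2),4−(-3))=6
  k=5: (−1)^0·2693.9933/(240)·0.8855^3·0.4647^5 = +0.168814
  k=6: (−1)^1·2693.9933/(720)·0.8855^1·0.4647^7 = -0.015495
d^4_{-3,2}(0.9665) = +0.168814 -0.015495 = +0.153319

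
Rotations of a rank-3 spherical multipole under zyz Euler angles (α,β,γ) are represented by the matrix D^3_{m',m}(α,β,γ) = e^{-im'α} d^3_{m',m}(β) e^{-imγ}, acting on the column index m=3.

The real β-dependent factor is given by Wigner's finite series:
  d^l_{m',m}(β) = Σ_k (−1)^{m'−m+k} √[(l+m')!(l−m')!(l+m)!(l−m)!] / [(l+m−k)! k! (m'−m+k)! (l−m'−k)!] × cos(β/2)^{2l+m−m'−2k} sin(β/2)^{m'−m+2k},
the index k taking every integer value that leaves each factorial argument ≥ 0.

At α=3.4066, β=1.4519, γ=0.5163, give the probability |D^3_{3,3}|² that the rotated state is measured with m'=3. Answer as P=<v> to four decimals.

D^3_{3,3}(3.4066,1.4519,0.5163) = e^{-i·3·3.4066}·d^3_{3,3}(1.4519)·e^{-i·3·0.5163}. Compute d first:
Half-angle: c=0.747869, s=0.663846. N=√(720·1·720·1)=720.000000
k∈{0} keeps every argument non-negative
  k=0: (−1)^0·720.0000/(720)·0.7479^6·0.6638^0 = +0.174966
d^3_{3,3}(1.4519) = +0.174966
|D^3_{3,3}|² = |d^3_{3,3}(β)|² = (+0.174966)² = 0.030613 (the z-rotation phases have unit modulus)

P=0.0306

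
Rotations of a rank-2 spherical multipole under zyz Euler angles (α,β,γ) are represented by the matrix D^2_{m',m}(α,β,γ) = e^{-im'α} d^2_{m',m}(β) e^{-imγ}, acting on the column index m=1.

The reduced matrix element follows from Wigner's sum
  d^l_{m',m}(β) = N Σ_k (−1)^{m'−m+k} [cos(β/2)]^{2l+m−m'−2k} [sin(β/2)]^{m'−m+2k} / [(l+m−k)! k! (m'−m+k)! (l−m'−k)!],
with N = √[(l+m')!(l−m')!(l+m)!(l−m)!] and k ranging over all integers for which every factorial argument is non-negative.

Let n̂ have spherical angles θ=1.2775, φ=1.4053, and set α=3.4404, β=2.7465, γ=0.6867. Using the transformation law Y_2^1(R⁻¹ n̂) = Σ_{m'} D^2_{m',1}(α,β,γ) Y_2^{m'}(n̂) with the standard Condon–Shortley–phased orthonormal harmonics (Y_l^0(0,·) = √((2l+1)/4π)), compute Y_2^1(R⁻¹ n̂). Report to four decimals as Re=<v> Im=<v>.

Re=-0.1077 Im=-0.2810

Need the full column D^2_{m',1} for m'=−2..2 at α=3.4404, β=2.7465, γ=0.6867.
cos(β/2)=0.196264, sin(β/2)=0.980551
d^2_{-2,1}: single k=3 term ⇒ +0.370068;  D = +0.368600-0.032924i
d^2_{-1,1}: k∈[2..3] ⇒ +0.111107 -0.924445 = -0.813337;  D = +0.752913-0.307635i
d^2_{0,1}: k∈[1..2] ⇒ +0.018158 -0.453239 = -0.435081;  D = -0.336466+0.275836i
d^2_{1,1}: k∈[0..1] ⇒ +0.001484 -0.111107 = -0.109624;  D = +0.060561-0.091377i
d^2_{2,1}: single k=0 term ⇒ -0.014826;  D = -0.004189+0.014222i
Y_2^{m'}(θ=1.2775,φ=1.4053) and Σ D·Y over m':
  (+0.3686-0.0329i)·(-0.3348-0.1150i)  (+0.7529-0.3076i)·(+0.0352-0.2109i)  (-0.3365+0.2758i)·(-0.2363+0.0000i)  (+0.0606-0.0914i)·(-0.0352-0.2109i)  (-0.0042+0.0142i)·(-0.3348+0.1150i)
Y_2^1(R⁻¹ n̂) = -0.107671-0.280979i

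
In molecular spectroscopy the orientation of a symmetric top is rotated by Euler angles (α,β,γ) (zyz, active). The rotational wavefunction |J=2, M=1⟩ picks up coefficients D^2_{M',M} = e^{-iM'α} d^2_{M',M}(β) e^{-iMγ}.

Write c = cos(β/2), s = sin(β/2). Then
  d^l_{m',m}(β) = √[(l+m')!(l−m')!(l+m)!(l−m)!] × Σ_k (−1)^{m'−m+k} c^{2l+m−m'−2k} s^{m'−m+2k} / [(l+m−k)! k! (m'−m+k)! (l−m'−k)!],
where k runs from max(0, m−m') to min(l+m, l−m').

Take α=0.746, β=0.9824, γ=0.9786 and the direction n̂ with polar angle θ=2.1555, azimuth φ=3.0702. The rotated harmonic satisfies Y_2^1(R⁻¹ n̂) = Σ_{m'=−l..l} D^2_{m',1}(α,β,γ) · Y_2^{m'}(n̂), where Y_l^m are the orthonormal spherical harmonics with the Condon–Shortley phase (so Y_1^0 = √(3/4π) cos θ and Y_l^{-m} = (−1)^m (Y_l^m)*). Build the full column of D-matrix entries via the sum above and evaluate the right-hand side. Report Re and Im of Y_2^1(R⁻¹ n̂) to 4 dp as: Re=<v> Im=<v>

Need the full column D^2_{m',1} for m'=−2..2 at α=0.746, β=0.9824, γ=0.9786.
cos(β/2)=0.881767, sin(β/2)=0.471684
d^2_{-2,1}: single k=3 term ⇒ +0.185071;  D = +0.161212+0.090896i
d^2_{-1,1}: k∈[2..3] ⇒ +0.518958 -0.049500 = +0.469458;  D = +0.456816-0.108214i
d^2_{0,1}: k∈[1..2] ⇒ +0.792117 -0.226665 = +0.565452;  D = +0.315627-0.469165i
d^2_{1,1}: k∈[0..1] ⇒ +0.604528 -0.518958 = +0.085570;  D = -0.013109-0.084560i
d^2_{2,1}: single k=0 term ⇒ -0.646761;  D = +0.506546+0.402132i
Y_2^{m'}(θ=2.1555,φ=3.0702) and Σ D·Y over m':
  (+0.1612+0.0909i)·(+0.2659+0.0382i)  (+0.4568-0.1082i)·(+0.3547+0.0254i)  (+0.3156-0.4692i)·(-0.0271+0.0000i)  (-0.0131-0.0846i)·(-0.3547+0.0254i)  (+0.5065+0.4021i)·(+0.2659-0.0382i)
Y_2^1(R⁻¹ n̂) = +0.352418+0.133475i

Re=0.3524 Im=0.1335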